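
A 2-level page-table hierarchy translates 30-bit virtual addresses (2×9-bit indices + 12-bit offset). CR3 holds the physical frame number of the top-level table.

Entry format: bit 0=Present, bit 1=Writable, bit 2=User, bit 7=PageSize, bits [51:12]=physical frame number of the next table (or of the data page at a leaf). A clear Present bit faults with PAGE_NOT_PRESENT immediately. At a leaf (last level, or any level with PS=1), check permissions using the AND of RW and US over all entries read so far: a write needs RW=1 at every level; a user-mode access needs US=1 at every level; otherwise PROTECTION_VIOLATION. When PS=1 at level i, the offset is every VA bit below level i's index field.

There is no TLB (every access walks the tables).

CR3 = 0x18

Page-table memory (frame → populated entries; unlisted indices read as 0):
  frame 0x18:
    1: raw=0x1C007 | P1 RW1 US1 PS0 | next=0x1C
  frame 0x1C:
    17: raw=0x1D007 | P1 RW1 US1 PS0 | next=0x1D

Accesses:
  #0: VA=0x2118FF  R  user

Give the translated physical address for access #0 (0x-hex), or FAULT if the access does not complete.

Per-access translation:
#0 VA=0x2118FF (r,user):
  L0 @0x18[1] → 0x1C007  P=1,RW=1,US=1,PS=0
  L1 @0x1C[17] → 0x1D007  P=1,RW=1,US=1,PS=0
  ⇒ phys 0x1D8FF  [2 reads]

Access #0 PA: 0x1D8FF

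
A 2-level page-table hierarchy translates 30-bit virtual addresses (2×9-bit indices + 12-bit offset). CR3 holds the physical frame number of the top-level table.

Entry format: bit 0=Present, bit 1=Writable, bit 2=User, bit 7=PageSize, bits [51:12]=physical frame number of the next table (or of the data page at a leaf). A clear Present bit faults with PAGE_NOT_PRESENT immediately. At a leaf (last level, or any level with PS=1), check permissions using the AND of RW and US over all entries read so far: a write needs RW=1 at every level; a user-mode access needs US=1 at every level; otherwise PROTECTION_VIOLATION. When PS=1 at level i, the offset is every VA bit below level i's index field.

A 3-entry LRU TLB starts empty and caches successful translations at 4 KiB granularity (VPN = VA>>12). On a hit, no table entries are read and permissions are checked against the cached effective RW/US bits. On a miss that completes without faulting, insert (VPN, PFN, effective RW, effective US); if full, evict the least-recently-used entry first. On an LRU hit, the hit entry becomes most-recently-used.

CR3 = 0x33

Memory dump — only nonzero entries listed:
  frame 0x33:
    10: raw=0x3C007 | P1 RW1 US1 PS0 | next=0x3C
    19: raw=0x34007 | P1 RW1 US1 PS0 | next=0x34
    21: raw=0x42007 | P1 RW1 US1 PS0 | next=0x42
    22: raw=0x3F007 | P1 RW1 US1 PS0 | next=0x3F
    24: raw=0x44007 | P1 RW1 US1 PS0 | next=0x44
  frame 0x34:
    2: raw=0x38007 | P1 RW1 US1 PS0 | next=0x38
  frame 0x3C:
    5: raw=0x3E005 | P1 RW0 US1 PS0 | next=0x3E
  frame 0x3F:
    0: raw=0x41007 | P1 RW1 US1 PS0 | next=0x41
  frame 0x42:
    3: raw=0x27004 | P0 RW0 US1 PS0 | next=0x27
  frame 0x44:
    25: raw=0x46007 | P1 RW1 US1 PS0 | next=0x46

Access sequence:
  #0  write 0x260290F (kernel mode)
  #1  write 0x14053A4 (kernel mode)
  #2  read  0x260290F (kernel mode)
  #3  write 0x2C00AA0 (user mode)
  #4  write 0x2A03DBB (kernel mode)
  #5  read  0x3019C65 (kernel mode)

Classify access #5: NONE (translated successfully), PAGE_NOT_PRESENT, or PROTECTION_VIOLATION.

Walk each access:
#0 VA=0x260290F (w,kernel):
  [0] read 0x33 idx=19: raw=0x34007 flags P=1 W=1 U=1 S=0
  [1] read 0x34 idx=2: raw=0x38007 flags P=1 W=1 U=1 S=0
  → PA=0x3890F  (2 entries read)
#1 VA=0x14053A4 (w,kernel):
  [0] read 0x33 idx=10: raw=0x3C007 flags P=1 W=1 U=1 S=0
  [1] read 0x3C idx=5: raw=0x3E005 flags P=1 W=0 U=1 S=0
  ⇒ fault: PROTECTION_VIOLATION  — 2 lookups
#2 VA=0x260290F (r,kernel):
  TLB hit vpn=0x2602 → PA=0x3890F
#3 VA=0x2C00AA0 (w,user):
  [0] read 0x33 idx=22: raw=0x3F007 flags P=1 W=1 U=1 S=0
  [1] read 0x3F idx=0: raw=0x41007 flags P=1 W=1 U=1 S=0
  → PA=0x41AA0  (2 entries read)
#4 VA=0x2A03DBB (w,kernel):
  [0] read 0x33 idx=21: raw=0x42007 flags P=1 W=1 U=1 S=0
  [1] read 0x42 idx=3: raw=0x27004 flags P=0 W=0 U=1 S=0
  ⇒ fault: PAGE_NOT_PRESENT  — 2 lookups
#5 VA=0x3019C65 (r,kernel):
  [0] read 0x33 idx=24: raw=0x44007 flags P=1 W=1 U=1 S=0
  [1] read 0x44 idx=25: raw=0x46007 flags P=1 W=1 U=1 S=0
  → PA=0x46C65  (2 entries read)

Access #5 fault: NONE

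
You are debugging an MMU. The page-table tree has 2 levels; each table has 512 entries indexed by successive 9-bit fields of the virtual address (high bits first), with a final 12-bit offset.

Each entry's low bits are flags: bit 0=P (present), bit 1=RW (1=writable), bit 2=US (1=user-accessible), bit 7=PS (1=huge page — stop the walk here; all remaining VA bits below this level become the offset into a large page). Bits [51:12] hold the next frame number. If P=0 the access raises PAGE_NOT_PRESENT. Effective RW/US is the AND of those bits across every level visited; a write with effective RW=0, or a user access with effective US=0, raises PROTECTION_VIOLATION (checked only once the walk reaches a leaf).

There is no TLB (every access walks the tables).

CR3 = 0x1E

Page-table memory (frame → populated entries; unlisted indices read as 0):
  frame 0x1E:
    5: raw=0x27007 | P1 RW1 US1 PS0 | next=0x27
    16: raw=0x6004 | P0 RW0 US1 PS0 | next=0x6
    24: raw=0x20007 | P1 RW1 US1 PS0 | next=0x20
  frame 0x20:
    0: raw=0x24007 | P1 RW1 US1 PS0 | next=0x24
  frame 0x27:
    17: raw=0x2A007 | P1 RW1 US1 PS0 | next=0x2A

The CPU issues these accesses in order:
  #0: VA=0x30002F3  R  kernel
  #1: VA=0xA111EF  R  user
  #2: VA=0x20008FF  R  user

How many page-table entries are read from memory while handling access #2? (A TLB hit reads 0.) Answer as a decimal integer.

Trace:
#0 VA=0x30002F3 (r,kernel):
  lvl0: tbl 0x1E, slot 24 ⇒ 0x20007 (P1/RW1/US1/PS0)
  lvl1: tbl 0x20, slot 0 ⇒ 0x24007 (P1/RW1/US1/PS0)
  → PA=0x242F3  (2 entries read)
#1 VA=0xA111EF (r,user):
  lvl0: tbl 0x1E, slot 5 ⇒ 0x27007 (P1/RW1/US1/PS0)
  lvl1: tbl 0x27, slot 17 ⇒ 0x2A007 (P1/RW1/US1/PS0)
  → PA=0x2A1EF  (2 entries read)
#2 VA=0x20008FF (r,user):
  lvl0: tbl 0x1E, slot 16 ⇒ 0x6004 (P0/RW0/US1/PS0)
  → PAGE_NOT_PRESENT  (1 entries read)

Entries read for #2: 1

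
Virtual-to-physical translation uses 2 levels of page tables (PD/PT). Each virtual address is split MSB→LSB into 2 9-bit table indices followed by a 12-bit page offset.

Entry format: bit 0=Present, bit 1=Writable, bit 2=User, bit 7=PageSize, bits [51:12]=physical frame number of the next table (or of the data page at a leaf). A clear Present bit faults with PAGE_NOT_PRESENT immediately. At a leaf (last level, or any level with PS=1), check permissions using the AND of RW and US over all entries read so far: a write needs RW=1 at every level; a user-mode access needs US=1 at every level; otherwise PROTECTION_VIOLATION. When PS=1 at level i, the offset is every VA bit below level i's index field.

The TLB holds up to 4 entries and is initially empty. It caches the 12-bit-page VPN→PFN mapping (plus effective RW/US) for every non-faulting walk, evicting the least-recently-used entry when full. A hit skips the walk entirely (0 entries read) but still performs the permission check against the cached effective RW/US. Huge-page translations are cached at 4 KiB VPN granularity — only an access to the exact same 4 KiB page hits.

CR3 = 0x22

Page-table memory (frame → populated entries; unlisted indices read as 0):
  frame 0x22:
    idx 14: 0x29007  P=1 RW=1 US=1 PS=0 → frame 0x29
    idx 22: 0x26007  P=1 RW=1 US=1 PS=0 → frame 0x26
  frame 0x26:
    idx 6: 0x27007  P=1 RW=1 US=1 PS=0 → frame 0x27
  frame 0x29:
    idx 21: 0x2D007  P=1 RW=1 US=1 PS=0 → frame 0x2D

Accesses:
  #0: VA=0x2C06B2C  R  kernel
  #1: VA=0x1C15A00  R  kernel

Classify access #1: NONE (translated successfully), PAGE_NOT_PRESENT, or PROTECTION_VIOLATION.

Walk each access:
#0 VA=0x2C06B2C (r,kernel):
  L0 @0x22[22] → 0x26007  P=1,RW=1,US=1,PS=0
  L1 @0x26[6] → 0x27007  P=1,RW=1,US=1,PS=0
  ✓ 0x27B2C  — 2 lookups
#1 VA=0x1C15A00 (r,kernel):
  L0 @0x22[14] → 0x29007  P=1,RW=1,US=1,PS=0
  L1 @0x29[21] → 0x2D007  P=1,RW=1,US=1,PS=0
  ✓ 0x2DA00  — 2 lookups

Access #1 fault: NONE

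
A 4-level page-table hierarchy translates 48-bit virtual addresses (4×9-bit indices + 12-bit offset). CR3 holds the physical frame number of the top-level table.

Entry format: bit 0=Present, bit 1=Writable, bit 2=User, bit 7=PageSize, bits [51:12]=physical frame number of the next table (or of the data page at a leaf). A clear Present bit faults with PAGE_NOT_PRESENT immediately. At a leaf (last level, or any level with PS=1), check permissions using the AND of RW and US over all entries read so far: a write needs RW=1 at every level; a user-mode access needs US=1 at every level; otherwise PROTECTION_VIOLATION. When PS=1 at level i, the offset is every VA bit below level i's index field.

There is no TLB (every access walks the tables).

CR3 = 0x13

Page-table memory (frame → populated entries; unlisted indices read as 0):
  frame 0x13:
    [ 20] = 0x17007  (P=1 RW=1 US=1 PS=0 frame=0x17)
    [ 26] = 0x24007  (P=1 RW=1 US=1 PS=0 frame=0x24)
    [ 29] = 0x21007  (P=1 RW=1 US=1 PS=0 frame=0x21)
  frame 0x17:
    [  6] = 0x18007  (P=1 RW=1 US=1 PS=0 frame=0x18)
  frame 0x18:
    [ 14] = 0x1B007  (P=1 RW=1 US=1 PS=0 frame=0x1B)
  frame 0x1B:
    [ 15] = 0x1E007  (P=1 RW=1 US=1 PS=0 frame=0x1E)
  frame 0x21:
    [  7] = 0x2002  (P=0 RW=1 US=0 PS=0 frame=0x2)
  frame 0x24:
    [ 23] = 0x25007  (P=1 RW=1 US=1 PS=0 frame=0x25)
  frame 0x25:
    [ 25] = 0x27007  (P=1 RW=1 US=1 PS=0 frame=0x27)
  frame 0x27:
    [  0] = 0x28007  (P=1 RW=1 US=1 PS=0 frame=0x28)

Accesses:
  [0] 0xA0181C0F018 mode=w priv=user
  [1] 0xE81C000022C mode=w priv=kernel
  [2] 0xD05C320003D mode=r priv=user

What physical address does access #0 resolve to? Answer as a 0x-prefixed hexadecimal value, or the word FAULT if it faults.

Trace:
#0 VA=0xA0181C0F018 (w,user):
  L0: frame=0x13 idx=20 entry=0x17007 [P=1 RW=1 US=1 PS=0]
  L1: frame=0x17 idx=6 entry=0x18007 [P=1 RW=1 US=1 PS=0]
  L2: frame=0x18 idx=14 entry=0x1B007 [P=1 RW=1 US=1 PS=0]
  L3: frame=0x1B idx=15 entry=0x1E007 [P=1 RW=1 US=1 PS=0]
  ✓ 0x1E018  — 4 lookups
#1 VA=0xE81C000022C (w,kernel):
  L0: frame=0x13 idx=29 entry=0x21007 [P=1 RW=1 US=1 PS=0]
  L1: frame=0x21 idx=7 entry=0x2002 [P=0 RW=1 US=0 PS=0]
  ⇒ fault: PAGE_NOT_PRESENT  — 2 lookups
#2 VA=0xD05C320003D (r,user):
  L0: frame=0x13 idx=26 entry=0x24007 [P=1 RW=1 US=1 PS=0]
  L1: frame=0x24 idx=23 entry=0x25007 [P=1 RW=1 US=1 PS=0]
  L2: frame=0x25 idx=25 entry=0x27007 [P=1 RW=1 US=1 PS=0]
  L3: frame=0x27 idx=0 entry=0x28007 [P=1 RW=1 US=1 PS=0]
  ✓ 0x2803D  — 4 lookups

Access #0 PA: 0x1E018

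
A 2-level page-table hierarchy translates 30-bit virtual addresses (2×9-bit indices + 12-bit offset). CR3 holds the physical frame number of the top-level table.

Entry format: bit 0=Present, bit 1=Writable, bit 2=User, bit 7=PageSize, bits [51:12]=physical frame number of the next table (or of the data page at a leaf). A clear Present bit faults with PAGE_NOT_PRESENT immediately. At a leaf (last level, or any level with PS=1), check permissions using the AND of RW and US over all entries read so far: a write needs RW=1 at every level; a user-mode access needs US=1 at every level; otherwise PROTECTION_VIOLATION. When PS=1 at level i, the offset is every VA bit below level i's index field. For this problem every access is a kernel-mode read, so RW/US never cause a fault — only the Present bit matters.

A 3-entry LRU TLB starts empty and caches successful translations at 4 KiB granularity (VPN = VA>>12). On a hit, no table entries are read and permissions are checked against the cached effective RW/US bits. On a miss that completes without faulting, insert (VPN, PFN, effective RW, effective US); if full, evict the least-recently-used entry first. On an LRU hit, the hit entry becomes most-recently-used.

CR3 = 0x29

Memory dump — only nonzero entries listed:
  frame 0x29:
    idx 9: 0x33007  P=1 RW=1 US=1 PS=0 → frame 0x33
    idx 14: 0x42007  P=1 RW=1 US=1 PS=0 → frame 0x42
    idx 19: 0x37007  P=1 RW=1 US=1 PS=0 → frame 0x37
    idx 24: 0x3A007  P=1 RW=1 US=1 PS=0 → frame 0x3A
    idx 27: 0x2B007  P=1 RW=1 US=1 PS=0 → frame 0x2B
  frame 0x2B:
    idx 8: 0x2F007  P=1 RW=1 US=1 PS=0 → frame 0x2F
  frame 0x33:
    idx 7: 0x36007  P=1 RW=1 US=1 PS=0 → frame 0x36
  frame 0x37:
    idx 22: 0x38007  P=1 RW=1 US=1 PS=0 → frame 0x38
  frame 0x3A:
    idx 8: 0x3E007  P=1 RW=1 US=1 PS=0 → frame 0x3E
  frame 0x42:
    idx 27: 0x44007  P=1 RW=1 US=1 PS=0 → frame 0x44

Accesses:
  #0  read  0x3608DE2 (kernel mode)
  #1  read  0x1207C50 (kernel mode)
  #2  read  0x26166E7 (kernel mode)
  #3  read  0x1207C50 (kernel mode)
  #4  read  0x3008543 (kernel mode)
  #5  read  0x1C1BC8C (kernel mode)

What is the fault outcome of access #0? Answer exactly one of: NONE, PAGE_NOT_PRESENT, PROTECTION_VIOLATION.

Per-access translation:
#0 VA=0x3608DE2 (r,kernel):
  L0 @0x29[27] → 0x2B007  P=1,RW=1,US=1,PS=0
  L1 @0x2B[8] → 0x2F007  P=1,RW=1,US=1,PS=0
  → PA=0x2FDE2  (2 entries read)
#1 VA=0x1207C50 (r,kernel):
  L0 @0x29[9] → 0x33007  P=1,RW=1,US=1,PS=0
  L1 @0x33[7] → 0x36007  P=1,RW=1,US=1,PS=0
  → PA=0x36C50  (2 entries read)
#2 VA=0x26166E7 (r,kernel):
  L0 @0x29[19] → 0x37007  P=1,RW=1,US=1,PS=0
  L1 @0x37[22] → 0x38007  P=1,RW=1,US=1,PS=0
  → PA=0x386E7  (2 entries read)
#3 VA=0x1207C50 (r,kernel):
  TLB hit vpn=0x1207 → PA=0x36C50
#4 VA=0x3008543 (r,kernel):
  L0 @0x29[24] → 0x3A007  P=1,RW=1,US=1,PS=0
  L1 @0x3A[8] → 0x3E007  P=1,RW=1,US=1,PS=0
  → PA=0x3E543  (2 entries read)
#5 VA=0x1C1BC8C (r,kernel):
  L0 @0x29[14] → 0x42007  P=1,RW=1,US=1,PS=0
  L1 @0x42[27] → 0x44007  P=1,RW=1,US=1,PS=0
  → PA=0x44C8C  (2 entries read)

Access #0 fault: NONE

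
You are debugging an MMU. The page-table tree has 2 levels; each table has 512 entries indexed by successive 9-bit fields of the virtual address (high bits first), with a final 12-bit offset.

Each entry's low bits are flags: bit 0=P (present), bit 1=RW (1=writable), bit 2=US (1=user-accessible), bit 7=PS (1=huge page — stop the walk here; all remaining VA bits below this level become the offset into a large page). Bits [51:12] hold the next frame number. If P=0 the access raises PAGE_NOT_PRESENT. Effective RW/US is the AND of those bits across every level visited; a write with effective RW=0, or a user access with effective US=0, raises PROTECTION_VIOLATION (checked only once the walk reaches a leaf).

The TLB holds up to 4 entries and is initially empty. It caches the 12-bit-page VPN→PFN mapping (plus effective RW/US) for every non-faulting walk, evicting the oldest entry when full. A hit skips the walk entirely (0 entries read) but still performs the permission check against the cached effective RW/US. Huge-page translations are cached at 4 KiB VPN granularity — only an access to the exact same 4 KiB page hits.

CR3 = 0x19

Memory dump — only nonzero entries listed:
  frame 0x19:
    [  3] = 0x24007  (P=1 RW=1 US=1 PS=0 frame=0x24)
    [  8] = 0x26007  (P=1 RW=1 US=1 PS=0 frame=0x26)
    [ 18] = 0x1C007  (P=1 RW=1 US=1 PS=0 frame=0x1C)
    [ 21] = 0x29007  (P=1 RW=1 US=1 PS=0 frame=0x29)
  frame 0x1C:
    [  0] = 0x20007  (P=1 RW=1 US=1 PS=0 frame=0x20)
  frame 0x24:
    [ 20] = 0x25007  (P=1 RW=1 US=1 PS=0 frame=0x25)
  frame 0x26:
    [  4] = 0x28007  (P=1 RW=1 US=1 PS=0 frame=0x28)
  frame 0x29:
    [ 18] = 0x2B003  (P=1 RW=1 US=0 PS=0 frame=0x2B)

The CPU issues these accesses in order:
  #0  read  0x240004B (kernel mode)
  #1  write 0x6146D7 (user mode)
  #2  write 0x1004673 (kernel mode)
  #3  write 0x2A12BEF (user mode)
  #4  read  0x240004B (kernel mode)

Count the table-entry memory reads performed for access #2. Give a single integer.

Trace:
#0 VA=0x240004B (r,kernel):
  [0] read 0x19 idx=18: raw=0x1C007 flags P=1 W=1 U=1 S=0
  [1] read 0x1C idx=0: raw=0x20007 flags P=1 W=1 U=1 S=0
  → PA=0x2004B  (2 entries read)
#1 VA=0x6146D7 (w,user):
  [0] read 0x19 idx=3: raw=0x24007 flags P=1 W=1 U=1 S=0
  [1] read 0x24 idx=20: raw=0x25007 flags P=1 W=1 U=1 S=0
  → PA=0x256D7  (2 entries read)
#2 VA=0x1004673 (w,kernel):
  [0] read 0x19 idx=8: raw=0x26007 flags P=1 W=1 U=1 S=0
  [1] read 0x26 idx=4: raw=0x28007 flags P=1 W=1 U=1 S=0
  → PA=0x28673  (2 entries read)
#3 VA=0x2A12BEF (w,user):
  [0] read 0x19 idx=21: raw=0x29007 flags P=1 W=1 U=1 S=0
  [1] read 0x29 idx=18: raw=0x2B003 flags P=1 W=1 U=0 S=0
  → PROTECTION_VIOLATION  (2 entries read)
#4 VA=0x240004B (r,kernel):
  TLB hit vpn=0x2400 → PA=0x2004B

Entries read for #2: 2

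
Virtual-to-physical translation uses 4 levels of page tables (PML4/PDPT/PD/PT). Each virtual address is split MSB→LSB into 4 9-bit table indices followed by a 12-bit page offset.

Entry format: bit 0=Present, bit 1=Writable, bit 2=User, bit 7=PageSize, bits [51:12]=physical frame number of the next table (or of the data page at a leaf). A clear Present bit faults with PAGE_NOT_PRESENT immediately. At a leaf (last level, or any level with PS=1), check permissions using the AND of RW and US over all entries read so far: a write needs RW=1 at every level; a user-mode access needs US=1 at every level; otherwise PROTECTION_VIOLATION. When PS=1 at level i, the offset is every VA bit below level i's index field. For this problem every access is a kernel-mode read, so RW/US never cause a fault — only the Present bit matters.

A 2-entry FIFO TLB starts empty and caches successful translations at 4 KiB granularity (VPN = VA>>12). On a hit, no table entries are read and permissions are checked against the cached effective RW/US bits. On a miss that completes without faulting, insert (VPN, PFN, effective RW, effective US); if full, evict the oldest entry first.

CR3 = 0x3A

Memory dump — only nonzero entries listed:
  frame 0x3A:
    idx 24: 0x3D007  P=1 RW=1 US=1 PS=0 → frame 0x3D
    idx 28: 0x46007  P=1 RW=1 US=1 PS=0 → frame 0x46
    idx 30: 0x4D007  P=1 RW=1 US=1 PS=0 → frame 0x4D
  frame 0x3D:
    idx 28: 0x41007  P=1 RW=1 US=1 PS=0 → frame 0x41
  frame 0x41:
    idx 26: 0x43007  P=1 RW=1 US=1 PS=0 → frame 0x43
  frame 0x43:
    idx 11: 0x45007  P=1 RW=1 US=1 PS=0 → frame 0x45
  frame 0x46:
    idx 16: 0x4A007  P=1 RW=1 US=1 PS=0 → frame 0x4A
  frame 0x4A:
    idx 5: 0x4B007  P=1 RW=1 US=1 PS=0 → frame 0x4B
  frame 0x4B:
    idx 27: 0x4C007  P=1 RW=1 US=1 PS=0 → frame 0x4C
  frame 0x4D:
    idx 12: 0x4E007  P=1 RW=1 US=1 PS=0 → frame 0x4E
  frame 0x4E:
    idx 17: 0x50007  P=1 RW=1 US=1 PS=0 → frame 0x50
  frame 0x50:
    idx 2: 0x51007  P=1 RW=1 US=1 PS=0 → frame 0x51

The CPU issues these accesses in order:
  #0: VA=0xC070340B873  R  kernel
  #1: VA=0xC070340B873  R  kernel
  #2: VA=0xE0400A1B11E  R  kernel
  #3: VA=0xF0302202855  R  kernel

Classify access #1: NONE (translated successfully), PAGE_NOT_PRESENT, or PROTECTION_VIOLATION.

Per-access translation:
#0 VA=0xC070340B873 (r,kernel):
  L0 @0x3A[24] → 0x3D007  P=1,RW=1,US=1,PS=0
  L1 @0x3D[28] → 0x41007  P=1,RW=1,US=1,PS=0
  L2 @0x41[26] → 0x43007  P=1,RW=1,US=1,PS=0
  L3 @0x43[11] → 0x45007  P=1,RW=1,US=1,PS=0
  ✓ 0x45873  — 4 lookups
#1 VA=0xC070340B873 (r,kernel):
  TLB hit vpn=0xC070340B → PA=0x45873
#2 VA=0xE0400A1B11E (r,kernel):
  L0 @0x3A[28] → 0x46007  P=1,RW=1,US=1,PS=0
  L1 @0x46[16] → 0x4A007  P=1,RW=1,US=1,PS=0
  L2 @0x4A[5] → 0x4B007  P=1,RW=1,US=1,PS=0
  L3 @0x4B[27] → 0x4C007  P=1,RW=1,US=1,PS=0
  ✓ 0x4C11E  — 4 lookups
#3 VA=0xF0302202855 (r,kernel):
  L0 @0x3A[30] → 0x4D007  P=1,RW=1,US=1,PS=0
  L1 @0x4D[12] → 0x4E007  P=1,RW=1,US=1,PS=0
  L2 @0x4E[17] → 0x50007  P=1,RW=1,US=1,PS=0
  L3 @0x50[2] → 0x51007  P=1,RW=1,US=1,PS=0
  ✓ 0x51855  — 4 lookups

Access #1 fault: NONE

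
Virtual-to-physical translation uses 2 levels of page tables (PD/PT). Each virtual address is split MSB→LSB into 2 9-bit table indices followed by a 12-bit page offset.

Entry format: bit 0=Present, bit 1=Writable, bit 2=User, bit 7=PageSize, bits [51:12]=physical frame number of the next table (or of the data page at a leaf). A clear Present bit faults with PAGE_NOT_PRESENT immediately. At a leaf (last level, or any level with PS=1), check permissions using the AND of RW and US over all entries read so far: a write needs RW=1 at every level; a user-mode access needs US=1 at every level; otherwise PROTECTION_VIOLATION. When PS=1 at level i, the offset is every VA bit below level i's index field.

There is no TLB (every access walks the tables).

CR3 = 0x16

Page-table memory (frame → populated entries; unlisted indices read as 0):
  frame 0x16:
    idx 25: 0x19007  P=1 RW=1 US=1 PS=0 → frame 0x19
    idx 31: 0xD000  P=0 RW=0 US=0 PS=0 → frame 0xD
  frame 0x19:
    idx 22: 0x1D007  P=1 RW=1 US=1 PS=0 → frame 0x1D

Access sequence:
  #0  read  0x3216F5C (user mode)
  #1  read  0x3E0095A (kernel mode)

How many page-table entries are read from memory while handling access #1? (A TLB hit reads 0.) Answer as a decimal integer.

Per-access translation:
#0 VA=0x3216F5C (r,user):
  lvl0: tbl 0x16, slot 25 ⇒ 0x19007 (P1/RW1/US1/PS0)
  lvl1: tbl 0x19, slot 22 ⇒ 0x1D007 (P1/RW1/US1/PS0)
  ⇒ phys 0x1DF5C  [2 reads]
#1 VA=0x3E0095A (r,kernel):
  lvl0: tbl 0x16, slot 31 ⇒ 0xD000 (P0/RW0/US0/PS0)
  → PAGE_NOT_PRESENT  (1 entries read)

Entries read for #1: 1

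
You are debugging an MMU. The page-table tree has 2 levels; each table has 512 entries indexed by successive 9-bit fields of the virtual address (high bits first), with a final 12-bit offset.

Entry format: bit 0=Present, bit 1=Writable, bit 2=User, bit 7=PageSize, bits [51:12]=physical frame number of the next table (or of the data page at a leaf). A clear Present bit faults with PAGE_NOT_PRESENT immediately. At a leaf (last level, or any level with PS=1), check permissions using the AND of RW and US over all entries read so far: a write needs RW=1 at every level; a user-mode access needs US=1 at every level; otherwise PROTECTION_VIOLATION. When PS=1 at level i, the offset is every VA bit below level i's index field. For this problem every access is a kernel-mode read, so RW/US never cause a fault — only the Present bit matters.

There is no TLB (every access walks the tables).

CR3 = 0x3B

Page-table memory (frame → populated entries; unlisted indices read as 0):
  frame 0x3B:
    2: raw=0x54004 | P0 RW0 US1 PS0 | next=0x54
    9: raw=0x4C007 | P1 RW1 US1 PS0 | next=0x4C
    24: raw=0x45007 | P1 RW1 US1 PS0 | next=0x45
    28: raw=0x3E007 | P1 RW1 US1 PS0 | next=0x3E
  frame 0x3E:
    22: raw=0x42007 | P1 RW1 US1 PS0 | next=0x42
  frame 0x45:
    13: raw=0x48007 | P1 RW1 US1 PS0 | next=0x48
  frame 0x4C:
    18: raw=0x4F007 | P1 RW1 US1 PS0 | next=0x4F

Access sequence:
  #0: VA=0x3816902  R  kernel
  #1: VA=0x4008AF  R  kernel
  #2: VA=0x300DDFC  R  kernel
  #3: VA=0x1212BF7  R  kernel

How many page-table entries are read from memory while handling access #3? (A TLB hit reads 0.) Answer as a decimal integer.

Per-access translation:
#0 VA=0x3816902 (r,kernel):
  [0] read 0x3B idx=28: raw=0x3E007 flags P=1 W=1 U=1 S=0
  [1] read 0x3E idx=22: raw=0x42007 flags P=1 W=1 U=1 S=0
  ⇒ phys 0x42902  [2 reads]
#1 VA=0x4008AF (r,kernel):
  [0] read 0x3B idx=2: raw=0x54004 flags P=0 W=0 U=1 S=0
  → PAGE_NOT_PRESENT  (1 entries read)
#2 VA=0x300DDFC (r,kernel):
  [0] read 0x3B idx=24: raw=0x45007 flags P=1 W=1 U=1 S=0
  [1] read 0x45 idx=13: raw=0x48007 flags P=1 W=1 U=1 S=0
  ⇒ phys 0x48DFC  [2 reads]
#3 VA=0x1212BF7 (r,kernel):
  [0] read 0x3B idx=9: raw=0x4C007 flags P=1 W=1 U=1 S=0
  [1] read 0x4C idx=18: raw=0x4F007 flags P=1 W=1 U=1 S=0
  ⇒ phys 0x4FBF7  [2 reads]

Entries read for #3: 2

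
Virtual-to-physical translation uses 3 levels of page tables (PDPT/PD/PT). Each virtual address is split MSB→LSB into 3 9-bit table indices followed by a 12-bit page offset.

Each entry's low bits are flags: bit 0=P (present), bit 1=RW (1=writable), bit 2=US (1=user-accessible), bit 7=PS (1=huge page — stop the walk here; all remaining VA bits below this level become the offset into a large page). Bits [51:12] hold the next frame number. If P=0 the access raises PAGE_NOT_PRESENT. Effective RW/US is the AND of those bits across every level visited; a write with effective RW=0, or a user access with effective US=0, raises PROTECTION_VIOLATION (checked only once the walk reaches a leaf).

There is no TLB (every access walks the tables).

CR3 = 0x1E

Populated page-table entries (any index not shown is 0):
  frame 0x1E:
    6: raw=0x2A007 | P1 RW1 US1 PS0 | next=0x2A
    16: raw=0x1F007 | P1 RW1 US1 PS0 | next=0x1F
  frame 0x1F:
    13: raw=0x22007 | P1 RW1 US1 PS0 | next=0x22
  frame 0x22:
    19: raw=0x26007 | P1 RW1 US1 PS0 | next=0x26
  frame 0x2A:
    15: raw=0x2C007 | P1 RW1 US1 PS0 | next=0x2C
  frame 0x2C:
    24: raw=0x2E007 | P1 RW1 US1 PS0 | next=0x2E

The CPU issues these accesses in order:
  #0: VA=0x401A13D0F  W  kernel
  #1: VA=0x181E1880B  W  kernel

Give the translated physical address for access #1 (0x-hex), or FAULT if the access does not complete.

Trace:
#0 VA=0x401A13D0F (w,kernel):
  lvl0: tbl 0x1E, slot 16 ⇒ 0x1F007 (P1/RW1/US1/PS0)
  lvl1: tbl 0x1F, slot 13 ⇒ 0x22007 (P1/RW1/US1/PS0)
  lvl2: tbl 0x22, slot 19 ⇒ 0x26007 (P1/RW1/US1/PS0)
  ⇒ phys 0x26D0F  [3 reads]
#1 VA=0x181E1880B (w,kernel):
  lvl0: tbl 0x1E, slot 6 ⇒ 0x2A007 (P1/RW1/US1/PS0)
  lvl1: tbl 0x2A, slot 15 ⇒ 0x2C007 (P1/RW1/US1/PS0)
  lvl2: tbl 0x2C, slot 24 ⇒ 0x2E007 (P1/RW1/US1/PS0)
  ⇒ phys 0x2E80B  [3 reads]

Access #1 PA: 0x2E80B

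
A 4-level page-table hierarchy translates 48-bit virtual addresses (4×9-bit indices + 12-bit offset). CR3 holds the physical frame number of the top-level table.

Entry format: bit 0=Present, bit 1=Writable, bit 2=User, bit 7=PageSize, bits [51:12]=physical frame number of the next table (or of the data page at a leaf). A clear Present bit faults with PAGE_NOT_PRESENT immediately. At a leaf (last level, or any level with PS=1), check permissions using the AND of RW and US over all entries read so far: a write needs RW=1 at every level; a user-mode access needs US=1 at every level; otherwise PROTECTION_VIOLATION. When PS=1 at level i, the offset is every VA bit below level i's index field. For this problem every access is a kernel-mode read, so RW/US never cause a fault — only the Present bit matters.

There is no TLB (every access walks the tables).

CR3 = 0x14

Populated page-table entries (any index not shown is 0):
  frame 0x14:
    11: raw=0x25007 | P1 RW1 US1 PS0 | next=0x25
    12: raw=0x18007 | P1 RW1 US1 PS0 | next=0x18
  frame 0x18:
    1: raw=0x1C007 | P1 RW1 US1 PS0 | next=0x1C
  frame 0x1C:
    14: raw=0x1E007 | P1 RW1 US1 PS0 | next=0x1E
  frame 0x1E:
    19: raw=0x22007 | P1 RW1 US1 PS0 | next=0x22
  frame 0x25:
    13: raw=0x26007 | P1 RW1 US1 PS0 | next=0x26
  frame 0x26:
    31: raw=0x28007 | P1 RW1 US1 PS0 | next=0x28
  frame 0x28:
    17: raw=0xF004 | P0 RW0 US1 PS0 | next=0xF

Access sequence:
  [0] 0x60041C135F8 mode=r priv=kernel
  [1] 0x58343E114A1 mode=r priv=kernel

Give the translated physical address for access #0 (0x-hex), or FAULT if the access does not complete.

Trace:
#0 VA=0x60041C135F8 (r,kernel):
  L0 @0x14[12] → 0x18007  P=1,RW=1,US=1,PS=0
  L1 @0x18[1] → 0x1C007  P=1,RW=1,US=1,PS=0
  L2 @0x1C[14] → 0x1E007  P=1,RW=1,US=1,PS=0
  L3 @0x1E[19] → 0x22007  P=1,RW=1,US=1,PS=0
  → PA=0x225F8  (4 entries read)
#1 VA=0x58343E114A1 (r,kernel):
  L0 @0x14[11] → 0x25007  P=1,RW=1,US=1,PS=0
  L1 @0x25[13] → 0x26007  P=1,RW=1,US=1,PS=0
  L2 @0x26[31] → 0x28007  P=1,RW=1,US=1,PS=0
  L3 @0x28[17] → 0xF004  P=0,RW=0,US=1,PS=0
  ✗ PAGE_NOT_PRESENT  [4 reads]

Access #0 PA: 0x225F8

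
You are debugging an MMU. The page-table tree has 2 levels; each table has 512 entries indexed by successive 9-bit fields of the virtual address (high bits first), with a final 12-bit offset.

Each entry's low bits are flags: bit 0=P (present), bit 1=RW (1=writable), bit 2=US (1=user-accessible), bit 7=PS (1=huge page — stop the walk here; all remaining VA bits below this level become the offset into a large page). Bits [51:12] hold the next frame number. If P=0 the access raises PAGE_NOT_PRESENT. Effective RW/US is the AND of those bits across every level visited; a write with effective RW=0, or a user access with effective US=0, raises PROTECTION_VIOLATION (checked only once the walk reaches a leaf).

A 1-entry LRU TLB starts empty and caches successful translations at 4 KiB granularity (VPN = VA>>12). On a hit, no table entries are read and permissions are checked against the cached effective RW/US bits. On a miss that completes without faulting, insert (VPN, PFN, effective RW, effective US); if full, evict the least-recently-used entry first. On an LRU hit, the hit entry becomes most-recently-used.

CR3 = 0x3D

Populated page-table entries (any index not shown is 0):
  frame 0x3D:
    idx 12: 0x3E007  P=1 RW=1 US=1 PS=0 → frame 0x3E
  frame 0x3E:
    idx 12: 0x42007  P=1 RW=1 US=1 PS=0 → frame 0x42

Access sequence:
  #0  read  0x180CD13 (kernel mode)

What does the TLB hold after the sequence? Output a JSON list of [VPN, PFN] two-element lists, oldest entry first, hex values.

Trace:
#0 VA=0x180CD13 (r,kernel):
  [0] read 0x3D idx=12: raw=0x3E007 flags P=1 W=1 U=1 S=0
  [1] read 0x3E idx=12: raw=0x42007 flags P=1 W=1 U=1 S=0
  ✓ 0x42D13  — 2 lookups

TLB: [["0x180C", "0x42"]]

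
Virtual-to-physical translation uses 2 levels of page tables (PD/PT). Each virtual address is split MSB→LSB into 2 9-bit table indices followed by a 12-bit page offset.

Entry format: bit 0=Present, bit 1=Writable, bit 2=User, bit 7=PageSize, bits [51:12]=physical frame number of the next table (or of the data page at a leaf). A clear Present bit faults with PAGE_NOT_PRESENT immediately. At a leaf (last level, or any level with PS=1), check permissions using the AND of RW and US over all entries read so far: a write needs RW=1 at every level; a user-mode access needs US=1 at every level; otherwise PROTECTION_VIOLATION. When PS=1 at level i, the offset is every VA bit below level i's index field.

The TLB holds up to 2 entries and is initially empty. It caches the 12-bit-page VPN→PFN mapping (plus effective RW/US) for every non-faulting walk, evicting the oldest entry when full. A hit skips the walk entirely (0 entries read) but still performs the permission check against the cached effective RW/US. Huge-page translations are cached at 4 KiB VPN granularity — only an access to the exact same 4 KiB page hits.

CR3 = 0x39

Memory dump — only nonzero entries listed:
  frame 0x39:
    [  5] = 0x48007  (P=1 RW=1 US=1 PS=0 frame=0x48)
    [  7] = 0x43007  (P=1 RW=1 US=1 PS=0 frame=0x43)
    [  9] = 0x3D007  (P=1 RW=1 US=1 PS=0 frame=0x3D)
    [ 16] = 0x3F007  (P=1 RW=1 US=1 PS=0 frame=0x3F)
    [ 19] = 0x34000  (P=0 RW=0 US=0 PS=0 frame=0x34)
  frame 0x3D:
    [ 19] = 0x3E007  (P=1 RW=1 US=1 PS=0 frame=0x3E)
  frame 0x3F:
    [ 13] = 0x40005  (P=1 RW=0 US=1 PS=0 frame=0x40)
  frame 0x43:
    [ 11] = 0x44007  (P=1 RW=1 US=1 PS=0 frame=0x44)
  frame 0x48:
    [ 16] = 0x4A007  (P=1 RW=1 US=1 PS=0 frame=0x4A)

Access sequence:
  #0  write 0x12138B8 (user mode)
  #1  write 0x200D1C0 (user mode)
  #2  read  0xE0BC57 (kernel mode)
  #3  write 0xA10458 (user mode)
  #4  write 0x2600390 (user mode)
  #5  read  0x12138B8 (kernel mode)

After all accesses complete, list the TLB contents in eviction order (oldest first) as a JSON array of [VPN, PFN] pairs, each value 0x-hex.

Per-access translation:
#0 VA=0x12138B8 (w,user):
  L0: frame=0x39 idx=9 entry=0x3D007 [P=1 RW=1 US=1 PS=0]
  L1: frame=0x3D idx=19 entry=0x3E007 [P=1 RW=1 US=1 PS=0]
  ✓ 0x3E8B8  — 2 lookups
#1 VA=0x200D1C0 (w,user):
  L0: frame=0x39 idx=16 entry=0x3F007 [P=1 RW=1 US=1 PS=0]
  L1: frame=0x3F idx=13 entry=0x40005 [P=1 RW=0 US=1 PS=0]
  ✗ PROTECTION_VIOLATION  [2 reads]
#2 VA=0xE0BC57 (r,kernel):
  L0: frame=0x39 idx=7 entry=0x43007 [P=1 RW=1 US=1 PS=0]
  L1: frame=0x43 idx=11 entry=0x44007 [P=1 RW=1 US=1 PS=0]
  ✓ 0x44C57  — 2 lookups
#3 VA=0xA10458 (w,user):
  L0: frame=0x39 idx=5 entry=0x48007 [P=1 RW=1 US=1 PS=0]
  L1: frame=0x48 idx=16 entry=0x4A007 [P=1 RW=1 US=1 PS=0]
  ✓ 0x4A458  — 2 lookups
#4 VA=0x2600390 (w,user):
  L0: frame=0x39 idx=19 entry=0x34000 [P=0 RW=0 US=0 PS=0]
  ✗ PAGE_NOT_PRESENT  [1 reads]
#5 VA=0x12138B8 (r,kernel):
  L0: frame=0x39 idx=9 entry=0x3D007 [P=1 RW=1 US=1 PS=0]
  L1: frame=0x3D idx=19 entry=0x3E007 [P=1 RW=1 US=1 PS=0]
  ✓ 0x3E8B8  — 2 lookups

TLB: [["0xA10", "0x4A"], ["0x1213", "0x3E"]]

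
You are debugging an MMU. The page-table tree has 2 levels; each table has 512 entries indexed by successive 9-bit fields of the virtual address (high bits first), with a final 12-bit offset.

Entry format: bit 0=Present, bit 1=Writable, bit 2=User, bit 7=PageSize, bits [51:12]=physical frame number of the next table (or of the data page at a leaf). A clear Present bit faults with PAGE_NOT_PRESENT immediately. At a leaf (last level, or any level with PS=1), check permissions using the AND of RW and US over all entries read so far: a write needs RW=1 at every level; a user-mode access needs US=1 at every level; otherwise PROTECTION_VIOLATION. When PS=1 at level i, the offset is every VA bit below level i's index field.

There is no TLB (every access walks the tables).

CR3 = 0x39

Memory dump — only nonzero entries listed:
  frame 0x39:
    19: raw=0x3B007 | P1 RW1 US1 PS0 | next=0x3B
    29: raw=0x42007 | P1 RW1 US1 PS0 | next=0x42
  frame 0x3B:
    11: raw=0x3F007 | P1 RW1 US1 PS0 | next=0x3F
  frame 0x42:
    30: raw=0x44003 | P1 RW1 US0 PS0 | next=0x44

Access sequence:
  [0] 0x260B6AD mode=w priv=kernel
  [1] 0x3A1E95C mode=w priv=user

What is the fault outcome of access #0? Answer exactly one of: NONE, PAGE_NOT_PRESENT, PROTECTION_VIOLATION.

Per-access translation:
#0 VA=0x260B6AD (w,kernel):
  L0: frame=0x39 idx=19 entry=0x3B007 [P=1 RW=1 US=1 PS=0]
  L1: frame=0x3B idx=11 entry=0x3F007 [P=1 RW=1 US=1 PS=0]
  ✓ 0x3F6AD  — 2 lookups
#1 VA=0x3A1E95C (w,user):
  L0: frame=0x39 idx=29 entry=0x42007 [P=1 RW=1 US=1 PS=0]
  L1: frame=0x42 idx=30 entry=0x44003 [P=1 RW=1 US=0 PS=0]
  → PROTECTION_VIOLATION  (2 entries read)

Access #0 fault: NONE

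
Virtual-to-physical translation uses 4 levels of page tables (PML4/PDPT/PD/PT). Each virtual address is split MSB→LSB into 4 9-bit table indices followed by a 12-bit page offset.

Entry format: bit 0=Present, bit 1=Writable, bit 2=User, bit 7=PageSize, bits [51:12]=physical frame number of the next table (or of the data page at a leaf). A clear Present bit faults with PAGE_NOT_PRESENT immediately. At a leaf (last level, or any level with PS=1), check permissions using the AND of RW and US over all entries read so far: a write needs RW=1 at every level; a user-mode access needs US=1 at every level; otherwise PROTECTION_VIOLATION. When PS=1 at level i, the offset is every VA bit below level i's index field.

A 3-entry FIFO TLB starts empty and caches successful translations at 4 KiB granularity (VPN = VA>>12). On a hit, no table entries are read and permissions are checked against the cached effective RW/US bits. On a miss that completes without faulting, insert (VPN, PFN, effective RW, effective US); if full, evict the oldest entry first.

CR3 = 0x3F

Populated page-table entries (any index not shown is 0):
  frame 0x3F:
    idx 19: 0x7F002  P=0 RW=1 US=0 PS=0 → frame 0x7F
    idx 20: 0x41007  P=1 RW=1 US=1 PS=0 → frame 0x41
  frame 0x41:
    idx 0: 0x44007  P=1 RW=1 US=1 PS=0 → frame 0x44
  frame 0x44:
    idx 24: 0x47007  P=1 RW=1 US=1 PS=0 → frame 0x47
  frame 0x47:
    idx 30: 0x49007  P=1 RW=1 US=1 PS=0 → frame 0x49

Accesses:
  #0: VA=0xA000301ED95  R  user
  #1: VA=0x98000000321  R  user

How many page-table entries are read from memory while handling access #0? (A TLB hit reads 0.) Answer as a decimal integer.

Per-access translation:
#0 VA=0xA000301ED95 (r,user):
  [0] read 0x3F idx=20: raw=0x41007 flags P=1 W=1 U=1 S=0
  [1] read 0x41 idx=0: raw=0x44007 flags P=1 W=1 U=1 S=0
  [2] read 0x44 idx=24: raw=0x47007 flags P=1 W=1 U=1 S=0
  [3] read 0x47 idx=30: raw=0x49007 flags P=1 W=1 U=1 S=0
  ⇒ phys 0x49D95  [4 reads]
#1 VA=0x98000000321 (r,user):
  [0] read 0x3F idx=19: raw=0x7F002 flags P=0 W=1 U=0 S=0
  ⇒ fault: PAGE_NOT_PRESENT  — 1 lookups

Entries read for #0: 4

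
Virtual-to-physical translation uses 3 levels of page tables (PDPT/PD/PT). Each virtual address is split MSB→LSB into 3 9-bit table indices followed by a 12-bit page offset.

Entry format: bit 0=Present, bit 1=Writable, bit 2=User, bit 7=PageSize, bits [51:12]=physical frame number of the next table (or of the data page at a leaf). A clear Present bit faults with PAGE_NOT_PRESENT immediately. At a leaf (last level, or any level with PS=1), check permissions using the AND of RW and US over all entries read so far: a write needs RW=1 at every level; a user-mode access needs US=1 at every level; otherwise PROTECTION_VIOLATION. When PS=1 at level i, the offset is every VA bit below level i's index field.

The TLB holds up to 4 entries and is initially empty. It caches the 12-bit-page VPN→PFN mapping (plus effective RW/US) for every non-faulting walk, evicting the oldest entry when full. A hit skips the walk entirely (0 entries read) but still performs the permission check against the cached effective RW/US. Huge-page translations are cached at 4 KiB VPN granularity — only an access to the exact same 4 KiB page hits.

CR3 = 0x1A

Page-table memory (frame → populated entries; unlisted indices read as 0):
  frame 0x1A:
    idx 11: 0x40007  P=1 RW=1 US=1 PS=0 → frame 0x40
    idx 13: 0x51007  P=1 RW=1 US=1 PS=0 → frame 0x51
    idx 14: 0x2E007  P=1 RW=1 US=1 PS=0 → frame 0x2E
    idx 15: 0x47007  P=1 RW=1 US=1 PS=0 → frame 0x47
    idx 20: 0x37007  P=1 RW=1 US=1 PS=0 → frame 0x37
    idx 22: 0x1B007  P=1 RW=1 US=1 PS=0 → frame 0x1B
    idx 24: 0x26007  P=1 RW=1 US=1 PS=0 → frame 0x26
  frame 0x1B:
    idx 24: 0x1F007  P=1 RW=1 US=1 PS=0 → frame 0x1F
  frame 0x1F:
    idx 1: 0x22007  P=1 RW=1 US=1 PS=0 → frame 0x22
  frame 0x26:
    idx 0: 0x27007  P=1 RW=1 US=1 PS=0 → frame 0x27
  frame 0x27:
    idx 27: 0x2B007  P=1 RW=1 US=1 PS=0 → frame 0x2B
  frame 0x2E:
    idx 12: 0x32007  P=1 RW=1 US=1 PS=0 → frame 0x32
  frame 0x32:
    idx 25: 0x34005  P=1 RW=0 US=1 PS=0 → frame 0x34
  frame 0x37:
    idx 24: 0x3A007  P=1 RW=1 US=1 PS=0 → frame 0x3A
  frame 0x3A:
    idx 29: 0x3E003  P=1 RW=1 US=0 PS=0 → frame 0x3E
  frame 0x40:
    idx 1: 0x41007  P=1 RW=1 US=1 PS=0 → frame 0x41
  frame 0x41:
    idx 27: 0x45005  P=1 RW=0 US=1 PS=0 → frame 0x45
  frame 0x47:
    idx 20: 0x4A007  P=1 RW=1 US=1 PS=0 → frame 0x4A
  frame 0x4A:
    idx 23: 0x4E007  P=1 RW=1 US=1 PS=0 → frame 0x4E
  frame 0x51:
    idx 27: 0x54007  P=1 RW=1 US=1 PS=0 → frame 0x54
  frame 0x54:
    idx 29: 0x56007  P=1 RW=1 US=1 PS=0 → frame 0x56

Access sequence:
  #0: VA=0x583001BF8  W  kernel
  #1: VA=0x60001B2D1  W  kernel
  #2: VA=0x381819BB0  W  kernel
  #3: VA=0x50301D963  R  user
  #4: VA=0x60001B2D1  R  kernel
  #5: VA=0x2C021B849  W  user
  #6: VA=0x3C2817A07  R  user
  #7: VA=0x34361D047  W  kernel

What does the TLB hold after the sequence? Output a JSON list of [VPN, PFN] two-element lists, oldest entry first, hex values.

Walk each access:
#0 VA=0x583001BF8 (w,kernel):
  [0] read 0x1A idx=22: raw=0x1B007 flags P=1 W=1 U=1 S=0
  [1] read 0x1B idx=24: raw=0x1F007 flags P=1 W=1 U=1 S=0
  [2] read 0x1F idx=1: raw=0x22007 flags P=1 W=1 U=1 S=0
  ⇒ phys 0x22BF8  [3 reads]
#1 VA=0x60001B2D1 (w,kernel):
  [0] read 0x1A idx=24: raw=0x26007 flags P=1 W=1 U=1 S=0
  [1] read 0x26 idx=0: raw=0x27007 flags P=1 W=1 U=1 S=0
  [2] read 0x27 idx=27: raw=0x2B007 flags P=1 W=1 U=1 S=0
  ⇒ phys 0x2B2D1  [3 reads]
#2 VA=0x381819BB0 (w,kernel):
  [0] read 0x1A idx=14: raw=0x2E007 flags P=1 W=1 U=1 S=0
  [1] read 0x2E idx=12: raw=0x32007 flags P=1 W=1 U=1 S=0
  [2] read 0x32 idx=25: raw=0x34005 flags P=1 W=0 U=1 S=0
  ✗ PROTECTION_VIOLATION  [3 reads]
#3 VA=0x50301D963 (r,user):
  [0] read 0x1A idx=20: raw=0x37007 flags P=1 W=1 U=1 S=0
  [1] read 0x37 idx=24: raw=0x3A007 flags P=1 W=1 U=1 S=0
  [2] read 0x3A idx=29: raw=0x3E003 flags P=1 W=1 U=0 S=0
  ✗ PROTECTION_VIOLATION  [3 reads]
#4 VA=0x60001B2D1 (r,kernel):
  TLB hit vpn=0x60001B → PA=0x2B2D1
#5 VA=0x2C021B849 (w,user):
  [0] read 0x1A idx=11: raw=0x40007 flags P=1 W=1 U=1 S=0
  [1] read 0x40 idx=1: raw=0x41007 flags P=1 W=1 U=1 S=0
  [2] read 0x41 idx=27: raw=0x45005 flags P=1 W=0 U=1 S=0
  ✗ PROTECTION_VIOLATION  [3 reads]
#6 VA=0x3C2817A07 (r,user):
  [0] read 0x1A idx=15: raw=0x47007 flags P=1 W=1 U=1 S=0
  [1] read 0x47 idx=20: raw=0x4A007 flags P=1 W=1 U=1 S=0
  [2] read 0x4A idx=23: raw=0x4E007 flags P=1 W=1 U=1 S=0
  ⇒ phys 0x4EA07  [3 reads]
#7 VA=0x34361D047 (w,kernel):
  [0] read 0x1A idx=13: raw=0x51007 flags P=1 W=1 U=1 S=0
  [1] read 0x51 idx=27: raw=0x54007 flags P=1 W=1 U=1 S=0
  [2] read 0x54 idx=29: raw=0x56007 flags P=1 W=1 U=1 S=0
  ⇒ phys 0x56047  [3 reads]

TLB: [["0x583001", "0x22"], ["0x60001B", "0x2B"], ["0x3C2817", "0x4E"], ["0x34361D", "0x56"]]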